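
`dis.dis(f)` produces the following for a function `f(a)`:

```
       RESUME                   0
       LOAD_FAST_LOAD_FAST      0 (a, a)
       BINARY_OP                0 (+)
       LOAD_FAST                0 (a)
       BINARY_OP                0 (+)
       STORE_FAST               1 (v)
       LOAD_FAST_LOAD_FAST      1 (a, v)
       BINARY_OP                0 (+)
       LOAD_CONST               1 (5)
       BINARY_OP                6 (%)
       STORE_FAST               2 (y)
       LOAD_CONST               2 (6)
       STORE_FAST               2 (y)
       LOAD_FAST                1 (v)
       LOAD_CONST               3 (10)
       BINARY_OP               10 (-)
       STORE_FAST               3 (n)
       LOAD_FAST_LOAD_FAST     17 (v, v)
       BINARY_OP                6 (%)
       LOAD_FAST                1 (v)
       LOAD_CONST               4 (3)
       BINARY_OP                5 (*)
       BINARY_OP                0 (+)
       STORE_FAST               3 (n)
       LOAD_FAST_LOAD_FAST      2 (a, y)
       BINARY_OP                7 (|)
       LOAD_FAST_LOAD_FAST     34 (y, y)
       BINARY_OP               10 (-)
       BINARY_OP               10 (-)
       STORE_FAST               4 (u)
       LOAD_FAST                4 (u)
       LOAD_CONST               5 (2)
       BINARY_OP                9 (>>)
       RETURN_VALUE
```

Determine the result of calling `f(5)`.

1

LOAD_FAST_LOAD_FAST a,a → push 5,5. Stack: [5, 5]
BINARY_OP + → 5 + 5 = 10. Stack: [10]
LOAD_FAST a → push 5. Stack: [10, 5]
BINARY_OP + → 10 + 5 = 15. Stack: [15]
STORE_FAST v → v=15. Stack: []
LOAD_FAST_LOAD_FAST a,v → push 5,15. Stack: [5, 15]
BINARY_OP + → 5 + 15 = 20. Stack: [20]
LOAD_CONST → push 5. Stack: [20, 5]
BINARY_OP % → 20 % 5 = 0. Stack: [0]
STORE_FAST y → y=0. Stack: []
LOAD_CONST → push 6. Stack: [6]
STORE_FAST y → y=6. Stack: []
LOAD_FAST v → push 15. Stack: [15]
LOAD_CONST → push 10. Stack: [15, 10]
BINARY_OP - → 15 - 10 = 5. Stack: [5]
STORE_FAST n → n=5. Stack: []
LOAD_FAST_LOAD_FAST v,v → push 15,15. Stack: [15, 15]
BINARY_OP % → 15 % 15 = 0. Stack: [0]
LOAD_FAST v → push 15. Stack: [0, 15]
LOAD_CONST → push 3. Stack: [0, 15, 3]
BINARY_OP * → 15 * 3 = 45. Stack: [0, 45]
BINARY_OP + → 0 + 45 = 45. Stack: [45]
STORE_FAST n → n=45. Stack: []
LOAD_FAST_LOAD_FAST a,y → push 5,6. Stack: [5, 6]
BINARY_OP | → 5 | 6 = 7. Stack: [7]
LOAD_FAST_LOAD_FAST y,y → push 6,6. Stack: [7, 6, 6]
BINARY_OP - → 6 - 6 = 0. Stack: [7, 0]
BINARY_OP - → 7 - 0 = 7. Stack: [7]
STORE_FAST u → u=7. Stack: []
LOAD_FAST u → push 7. Stack: [7]
LOAD_CONST → push 2. Stack: [7, 2]
BINARY_OP >> → 7 >> 2 = 1. Stack: [1]
RETURN_VALUE → return 1.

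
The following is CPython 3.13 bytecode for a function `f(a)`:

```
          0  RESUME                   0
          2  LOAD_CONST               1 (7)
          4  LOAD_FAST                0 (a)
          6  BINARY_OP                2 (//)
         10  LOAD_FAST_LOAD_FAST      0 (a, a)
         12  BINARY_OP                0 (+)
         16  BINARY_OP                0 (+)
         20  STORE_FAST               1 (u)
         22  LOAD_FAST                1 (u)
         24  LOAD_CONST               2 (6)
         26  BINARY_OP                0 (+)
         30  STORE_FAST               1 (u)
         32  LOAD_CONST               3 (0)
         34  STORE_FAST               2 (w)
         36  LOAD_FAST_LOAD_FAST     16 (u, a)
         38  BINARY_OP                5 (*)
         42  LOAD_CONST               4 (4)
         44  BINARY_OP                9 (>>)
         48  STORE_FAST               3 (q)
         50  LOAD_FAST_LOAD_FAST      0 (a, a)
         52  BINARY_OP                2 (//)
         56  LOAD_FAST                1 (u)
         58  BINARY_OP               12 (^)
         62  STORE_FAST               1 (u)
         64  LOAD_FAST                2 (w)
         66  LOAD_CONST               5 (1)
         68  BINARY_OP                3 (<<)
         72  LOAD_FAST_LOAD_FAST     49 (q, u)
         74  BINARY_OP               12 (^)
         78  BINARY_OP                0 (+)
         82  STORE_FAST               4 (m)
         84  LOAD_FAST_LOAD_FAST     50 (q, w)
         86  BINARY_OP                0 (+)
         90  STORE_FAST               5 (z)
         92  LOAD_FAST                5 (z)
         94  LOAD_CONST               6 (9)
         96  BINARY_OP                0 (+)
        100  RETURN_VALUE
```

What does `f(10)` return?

LOAD_CONST → push 7. Stack: [7]
LOAD_FAST a → push 10. Stack: [7, 10]
BINARY_OP // → 7 // 10 = 0. Stack: [0]
LOAD_FAST_LOAD_FAST a,a → push 10,10. Stack: [0, 10, 10]
BINARY_OP + → 10 + 10 = 20. Stack: [0, 20]
BINARY_OP + → 0 + 20 = 20. Stack: [20]
STORE_FAST u → u=20. Stack: []
LOAD_FAST u → push 20. Stack: [20]
LOAD_CONST → push 6. Stack: [20, 6]
BINARY_OP + → 20 + 6 = 26. Stack: [26]
STORE_FAST u → u=26. Stack: []
LOAD_CONST → push 0. Stack: [0]
STORE_FAST w → w=0. Stack: []
LOAD_FAST_LOAD_FAST u,a → push 26,10. Stack: [26, 10]
BINARY_OP * → 26 * 10 = 260. Stack: [260]
LOAD_CONST → push 4. Stack: [260, 4]
BINARY_OP >> → 260 >> 4 = 16. Stack: [16]
STORE_FAST q → q=16. Stack: []
LOAD_FAST_LOAD_FAST a,a → push 10,10. Stack: [10, 10]
BINARY_OP // → 10 // 10 = 1. Stack: [1]
LOAD_FAST u → push 26. Stack: [1, 26]
BINARY_OP ^ → 1 ^ 26 = 27. Stack: [27]
STORE_FAST u → u=27. Stack: []
LOAD_FAST w → push 0. Stack: [0]
LOAD_CONST → push 1. Stack: [0, 1]
BINARY_OP << → 0 << 1 = 0. Stack: [0]
LOAD_FAST_LOAD_FAST q,u → push 16,27. Stack: [0, 16, 27]
BINARY_OP ^ → 16 ^ 27 = 11. Stack: [0, 11]
BINARY_OP + → 0 + 11 = 11. Stack: [11]
STORE_FAST m → m=11. Stack: []
LOAD_FAST_LOAD_FAST q,w → push 16,0. Stack: [16, 0]
BINARY_OP + → 16 + 0 = 16. Stack: [16]
STORE_FAST z → z=16. Stack: []
LOAD_FAST z → push 16. Stack: [16]
LOAD_CONST → push 9. Stack: [16, 9]
BINARY_OP + → 16 + 9 = 25. Stack: [25]
RETURN_VALUE → return 25.

25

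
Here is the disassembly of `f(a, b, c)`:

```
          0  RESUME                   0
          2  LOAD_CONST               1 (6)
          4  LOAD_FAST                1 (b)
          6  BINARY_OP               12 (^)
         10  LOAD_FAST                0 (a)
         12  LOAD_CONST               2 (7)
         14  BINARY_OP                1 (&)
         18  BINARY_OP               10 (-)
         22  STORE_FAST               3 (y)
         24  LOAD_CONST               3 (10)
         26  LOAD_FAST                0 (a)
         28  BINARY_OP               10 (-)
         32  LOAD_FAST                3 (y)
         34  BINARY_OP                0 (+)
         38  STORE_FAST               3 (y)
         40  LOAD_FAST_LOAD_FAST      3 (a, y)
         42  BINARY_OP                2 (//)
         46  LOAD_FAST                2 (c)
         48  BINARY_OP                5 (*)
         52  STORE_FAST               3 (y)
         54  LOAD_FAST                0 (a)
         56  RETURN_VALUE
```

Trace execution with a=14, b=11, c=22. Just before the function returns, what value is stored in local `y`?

88

LOAD_CONST → push 6. Stack: [6]
LOAD_FAST b → push 11. Stack: [6, 11]
BINARY_OP ^ → 6 ^ 11 = 13. Stack: [13]
LOAD_FAST a → push 14. Stack: [13, 14]
LOAD_CONST → push 7. Stack: [13, 14, 7]
BINARY_OP & → 14 & 7 = 6. Stack: [13, 6]
BINARY_OP - → 13 - 6 = 7. Stack: [7]
STORE_FAST y → y=7. Stack: []
LOAD_CONST → push 10. Stack: [10]
LOAD_FAST a → push 14. Stack: [10, 14]
BINARY_OP - → 10 - 14 = -4. Stack: [-4]
LOAD_FAST y → push 7. Stack: [-4, 7]
BINARY_OP + → -4 + 7 = 3. Stack: [3]
STORE_FAST y → y=3. Stack: []
LOAD_FAST_LOAD_FAST a,y → push 14,3. Stack: [14, 3]
BINARY_OP // → 14 // 3 = 4. Stack: [4]
LOAD_FAST c → push 22. Stack: [4, 22]
BINARY_OP * → 4 * 22 = 88. Stack: [88]
STORE_FAST y → y=88. Stack: []
LOAD_FAST a → push 14. Stack: [14]
RETURN_VALUE → return 14.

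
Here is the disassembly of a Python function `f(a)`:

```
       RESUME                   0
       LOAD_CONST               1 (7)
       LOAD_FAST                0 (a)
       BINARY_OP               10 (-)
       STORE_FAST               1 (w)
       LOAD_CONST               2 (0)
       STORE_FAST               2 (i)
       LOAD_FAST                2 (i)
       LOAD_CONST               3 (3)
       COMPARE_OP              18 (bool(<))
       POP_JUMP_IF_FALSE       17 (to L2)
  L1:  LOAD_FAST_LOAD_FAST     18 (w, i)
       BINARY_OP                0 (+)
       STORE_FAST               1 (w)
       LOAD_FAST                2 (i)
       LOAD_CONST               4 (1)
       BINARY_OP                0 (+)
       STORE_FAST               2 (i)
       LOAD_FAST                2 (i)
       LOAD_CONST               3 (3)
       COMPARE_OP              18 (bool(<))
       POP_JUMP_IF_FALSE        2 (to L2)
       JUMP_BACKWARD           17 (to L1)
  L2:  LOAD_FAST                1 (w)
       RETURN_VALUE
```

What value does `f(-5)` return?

15

LOAD_CONST → push 7. Stack: [7]
LOAD_FAST a → push -5. Stack: [7, -5]
BINARY_OP - → 7 - -5 = 12. Stack: [12]
STORE_FAST w → w=12. Stack: []
LOAD_CONST → push 0. Stack: [0]
STORE_FAST i → i=0. Stack: []
LOAD_FAST i → push 0. Stack: [0]
LOAD_CONST → push 3. Stack: [0, 3]
COMPARE_OP bool(<) → 0 vs 3 = True. Stack: [True]
POP_JUMP_IF_FALSE → pop True; no jump. Stack: []
LOAD_FAST_LOAD_FAST w,i → push 12,0. Stack: [12, 0]
BINARY_OP + → 12 + 0 = 12. Stack: [12]
STORE_FAST w → w=12. Stack: []
LOAD_FAST i → push 0. Stack: [0]
LOAD_CONST → push 1. Stack: [0, 1]
BINARY_OP + → 0 + 1 = 1. Stack: [1]
STORE_FAST i → i=1. Stack: []
LOAD_FAST i → push 1. Stack: [1]
LOAD_CONST → push 3. Stack: [1, 3]
COMPARE_OP bool(<) → 1 vs 3 = True. Stack: [True]
POP_JUMP_IF_FALSE → pop True; no jump. Stack: []
LOAD_FAST_LOAD_FAST w,i → push 12,1. Stack: [12, 1]
BINARY_OP + → 12 + 1 = 13. Stack: [13]
STORE_FAST w → w=13. Stack: []
LOAD_FAST i → push 1. Stack: [1]
LOAD_CONST → push 1. Stack: [1, 1]
BINARY_OP + → 1 + 1 = 2. Stack: [2]
STORE_FAST i → i=2. Stack: []
LOAD_FAST i → push 2. Stack: [2]
LOAD_CONST → push 3. Stack: [2, 3]
COMPARE_OP bool(<) → 2 vs 3 = True. Stack: [True]
POP_JUMP_IF_FALSE → pop True; no jump. Stack: []
LOAD_FAST_LOAD_FAST w,i → push 13,2. Stack: [13, 2]
BINARY_OP + → 13 + 2 = 15. Stack: [15]
STORE_FAST w → w=15. Stack: []
LOAD_FAST i → push 2. Stack: [2]
LOAD_CONST → push 1. Stack: [2, 1]
BINARY_OP + → 2 + 1 = 3. Stack: [3]
STORE_FAST i → i=3. Stack: []
LOAD_FAST i → push 3. Stack: [3]
LOAD_CONST → push 3. Stack: [3, 3]
COMPARE_OP bool(<) → 3 vs 3 = False. Stack: [False]
POP_JUMP_IF_FALSE → pop False; jump. Stack: []
LOAD_FAST w → push 15. Stack: [15]
RETURN_VALUE → return 15.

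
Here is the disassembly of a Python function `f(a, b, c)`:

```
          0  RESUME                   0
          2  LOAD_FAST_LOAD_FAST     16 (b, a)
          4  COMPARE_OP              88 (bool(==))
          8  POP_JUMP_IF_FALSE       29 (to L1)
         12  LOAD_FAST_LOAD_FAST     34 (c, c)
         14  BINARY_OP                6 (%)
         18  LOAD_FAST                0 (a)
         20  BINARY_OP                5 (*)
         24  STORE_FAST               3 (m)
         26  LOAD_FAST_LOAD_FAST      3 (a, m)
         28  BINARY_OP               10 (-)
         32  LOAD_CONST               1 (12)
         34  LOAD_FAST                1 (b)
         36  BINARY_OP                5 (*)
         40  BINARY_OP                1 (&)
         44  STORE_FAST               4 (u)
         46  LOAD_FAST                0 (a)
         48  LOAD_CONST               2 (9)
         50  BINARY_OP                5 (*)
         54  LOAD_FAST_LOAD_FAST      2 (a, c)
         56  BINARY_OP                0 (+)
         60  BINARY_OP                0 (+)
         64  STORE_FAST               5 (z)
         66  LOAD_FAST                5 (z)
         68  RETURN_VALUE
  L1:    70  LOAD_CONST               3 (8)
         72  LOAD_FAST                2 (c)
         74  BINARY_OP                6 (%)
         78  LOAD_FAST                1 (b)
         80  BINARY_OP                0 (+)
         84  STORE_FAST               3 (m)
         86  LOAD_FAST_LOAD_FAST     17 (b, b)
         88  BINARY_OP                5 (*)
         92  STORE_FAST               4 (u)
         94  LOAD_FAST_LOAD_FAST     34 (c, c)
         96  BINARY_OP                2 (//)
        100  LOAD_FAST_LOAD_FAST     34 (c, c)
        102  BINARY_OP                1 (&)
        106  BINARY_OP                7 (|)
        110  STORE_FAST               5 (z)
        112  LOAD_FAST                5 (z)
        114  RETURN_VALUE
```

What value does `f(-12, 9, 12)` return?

13

LOAD_FAST_LOAD_FAST b,a → push 9,-12. Stack: [9, -12]
COMPARE_OP bool(==) → 9 vs -12 = False. Stack: [False]
POP_JUMP_IF_FALSE → pop False; jump. Stack: []
LOAD_CONST → push 8. Stack: [8]
LOAD_FAST c → push 12. Stack: [8, 12]
BINARY_OP % → 8 % 12 = 8. Stack: [8]
LOAD_FAST b → push 9. Stack: [8, 9]
BINARY_OP + → 8 + 9 = 17. Stack: [17]
STORE_FAST m → m=17. Stack: []
LOAD_FAST_LOAD_FAST b,b → push 9,9. Stack: [9, 9]
BINARY_OP * → 9 * 9 = 81. Stack: [81]
STORE_FAST u → u=81. Stack: []
LOAD_FAST_LOAD_FAST c,c → push 12,12. Stack: [12, 12]
BINARY_OP // → 12 // 12 = 1. Stack: [1]
LOAD_FAST_LOAD_FAST c,c → push 12,12. Stack: [1, 12, 12]
BINARY_OP & → 12 & 12 = 12. Stack: [1, 12]
BINARY_OP | → 1 | 12 = 13. Stack: [13]
STORE_FAST z → z=13. Stack: []
LOAD_FAST z → push 13. Stack: [13]
RETURN_VALUE → return 13.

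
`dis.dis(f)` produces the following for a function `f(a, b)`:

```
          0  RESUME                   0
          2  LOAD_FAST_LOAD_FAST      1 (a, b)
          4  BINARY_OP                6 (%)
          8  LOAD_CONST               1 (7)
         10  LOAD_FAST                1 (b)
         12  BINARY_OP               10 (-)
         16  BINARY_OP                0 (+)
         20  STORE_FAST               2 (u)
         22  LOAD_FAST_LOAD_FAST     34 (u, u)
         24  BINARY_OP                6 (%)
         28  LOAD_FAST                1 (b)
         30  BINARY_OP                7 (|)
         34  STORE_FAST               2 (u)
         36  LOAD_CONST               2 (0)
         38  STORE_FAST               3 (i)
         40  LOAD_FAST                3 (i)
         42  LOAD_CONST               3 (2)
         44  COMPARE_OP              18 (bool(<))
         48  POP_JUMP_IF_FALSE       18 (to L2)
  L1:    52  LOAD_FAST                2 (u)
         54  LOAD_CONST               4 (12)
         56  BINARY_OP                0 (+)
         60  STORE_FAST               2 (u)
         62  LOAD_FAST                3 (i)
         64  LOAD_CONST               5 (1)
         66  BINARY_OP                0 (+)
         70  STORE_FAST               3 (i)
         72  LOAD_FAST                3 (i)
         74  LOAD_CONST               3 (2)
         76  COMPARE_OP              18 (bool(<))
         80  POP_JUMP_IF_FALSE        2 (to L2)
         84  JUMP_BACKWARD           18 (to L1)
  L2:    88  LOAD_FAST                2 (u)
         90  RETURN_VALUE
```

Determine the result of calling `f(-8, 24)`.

48

LOAD_FAST_LOAD_FAST a,b → push -8,24. Stack: [-8, 24]
BINARY_OP % → -8 % 24 = 16. Stack: [16]
LOAD_CONST → push 7. Stack: [16, 7]
LOAD_FAST b → push 24. Stack: [16, 7, 24]
BINARY_OP - → 7 - 24 = -17. Stack: [16, -17]
BINARY_OP + → 16 + -17 = -1. Stack: [-1]
STORE_FAST u → u=-1. Stack: []
LOAD_FAST_LOAD_FAST u,u → push -1,-1. Stack: [-1, -1]
BINARY_OP % → -1 % -1 = 0. Stack: [0]
LOAD_FAST b → push 24. Stack: [0, 24]
BINARY_OP | → 0 | 24 = 24. Stack: [24]
STORE_FAST u → u=24. Stack: []
LOAD_CONST → push 0. Stack: [0]
STORE_FAST i → i=0. Stack: []
LOAD_FAST i → push 0. Stack: [0]
LOAD_CONST → push 2. Stack: [0, 2]
COMPARE_OP bool(<) → 0 vs 2 = True. Stack: [True]
POP_JUMP_IF_FALSE → pop True; no jump. Stack: []
LOAD_FAST u → push 24. Stack: [24]
LOAD_CONST → push 12. Stack: [24, 12]
BINARY_OP + → 24 + 12 = 36. Stack: [36]
STORE_FAST u → u=36. Stack: []
LOAD_FAST i → push 0. Stack: [0]
LOAD_CONST → push 1. Stack: [0, 1]
BINARY_OP + → 0 + 1 = 1. Stack: [1]
STORE_FAST i → i=1. Stack: []
LOAD_FAST i → push 1. Stack: [1]
LOAD_CONST → push 2. Stack: [1, 2]
COMPARE_OP bool(<) → 1 vs 2 = True. Stack: [True]
POP_JUMP_IF_FALSE → pop True; no jump. Stack: []
LOAD_FAST u → push 36. Stack: [36]
LOAD_CONST → push 12. Stack: [36, 12]
BINARY_OP + → 36 + 12 = 48. Stack: [48]
STORE_FAST u → u=48. Stack: []
LOAD_FAST i → push 1. Stack: [1]
LOAD_CONST → push 1. Stack: [1, 1]
BINARY_OP + → 1 + 1 = 2. Stack: [2]
STORE_FAST i → i=2. Stack: []
LOAD_FAST i → push 2. Stack: [2]
LOAD_CONST → push 2. Stack: [2, 2]
COMPARE_OP bool(<) → 2 vs 2 = False. Stack: [False]
POP_JUMP_IF_FALSE → pop False; jump. Stack: []
LOAD_FAST u → push 48. Stack: [48]
RETURN_VALUE → return 48.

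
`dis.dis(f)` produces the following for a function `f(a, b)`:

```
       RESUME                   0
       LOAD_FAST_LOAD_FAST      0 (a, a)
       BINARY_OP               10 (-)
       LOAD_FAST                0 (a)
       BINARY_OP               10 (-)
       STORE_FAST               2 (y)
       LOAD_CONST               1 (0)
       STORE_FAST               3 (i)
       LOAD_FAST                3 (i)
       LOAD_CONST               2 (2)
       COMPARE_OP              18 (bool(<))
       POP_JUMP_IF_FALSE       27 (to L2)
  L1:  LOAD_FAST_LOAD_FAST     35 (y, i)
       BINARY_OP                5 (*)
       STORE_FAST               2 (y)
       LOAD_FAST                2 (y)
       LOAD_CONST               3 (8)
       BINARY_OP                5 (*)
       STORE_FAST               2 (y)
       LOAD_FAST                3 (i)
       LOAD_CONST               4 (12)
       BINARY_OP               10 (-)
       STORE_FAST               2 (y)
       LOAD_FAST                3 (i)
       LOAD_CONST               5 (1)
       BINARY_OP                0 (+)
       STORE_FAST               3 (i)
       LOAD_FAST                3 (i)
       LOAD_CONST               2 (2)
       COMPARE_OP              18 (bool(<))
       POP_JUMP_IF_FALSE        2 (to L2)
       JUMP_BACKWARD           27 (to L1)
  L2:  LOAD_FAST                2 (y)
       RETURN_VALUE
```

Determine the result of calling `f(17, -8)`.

-11

LOAD_FAST_LOAD_FAST a,a → push 17,17. Stack: [17, 17]
BINARY_OP - → 17 - 17 = 0. Stack: [0]
LOAD_FAST a → push 17. Stack: [0, 17]
BINARY_OP - → 0 - 17 = -17. Stack: [-17]
STORE_FAST y → y=-17. Stack: []
LOAD_CONST → push 0. Stack: [0]
STORE_FAST i → i=0. Stack: []
LOAD_FAST i → push 0. Stack: [0]
LOAD_CONST → push 2. Stack: [0, 2]
COMPARE_OP bool(<) → 0 vs 2 = True. Stack: [True]
POP_JUMP_IF_FALSE → pop True; no jump. Stack: []
LOAD_FAST_LOAD_FAST y,i → push -17,0. Stack: [-17, 0]
BINARY_OP * → -17 * 0 = 0. Stack: [0]
STORE_FAST y → y=0. Stack: []
LOAD_FAST y → push 0. Stack: [0]
LOAD_CONST → push 8. Stack: [0, 8]
BINARY_OP * → 0 * 8 = 0. Stack: [0]
STORE_FAST y → y=0. Stack: []
LOAD_FAST i → push 0. Stack: [0]
LOAD_CONST → push 12. Stack: [0, 12]
BINARY_OP - → 0 - 12 = -12. Stack: [-12]
STORE_FAST y → y=-12. Stack: []
LOAD_FAST i → push 0. Stack: [0]
LOAD_CONST → push 1. Stack: [0, 1]
BINARY_OP + → 0 + 1 = 1. Stack: [1]
STORE_FAST i → i=1. Stack: []
LOAD_FAST i → push 1. Stack: [1]
LOAD_CONST → push 2. Stack: [1, 2]
COMPARE_OP bool(<) → 1 vs 2 = True. Stack: [True]
POP_JUMP_IF_FALSE → pop True; no jump. Stack: []
LOAD_FAST_LOAD_FAST y,i → push -12,1. Stack: [-12, 1]
BINARY_OP * → -12 * 1 = -12. Stack: [-12]
STORE_FAST y → y=-12. Stack: []
LOAD_FAST y → push -12. Stack: [-12]
LOAD_CONST → push 8. Stack: [-12, 8]
BINARY_OP * → -12 * 8 = -96. Stack: [-96]
STORE_FAST y → y=-96. Stack: []
LOAD_FAST i → push 1. Stack: [1]
LOAD_CONST → push 12. Stack: [1, 12]
BINARY_OP - → 1 - 12 = -11. Stack: [-11]
STORE_FAST y → y=-11. Stack: []
LOAD_FAST i → push 1. Stack: [1]
LOAD_CONST → push 1. Stack: [1, 1]
BINARY_OP + → 1 + 1 = 2. Stack: [2]
STORE_FAST i → i=2. Stack: []
LOAD_FAST i → push 2. Stack: [2]
LOAD_CONST → push 2. Stack: [2, 2]
COMPARE_OP bool(<) → 2 vs 2 = False. Stack: [False]
POP_JUMP_IF_FALSE → pop False; jump. Stack: []
LOAD_FAST y → push -11. Stack: [-11]
RETURN_VALUE → return -11.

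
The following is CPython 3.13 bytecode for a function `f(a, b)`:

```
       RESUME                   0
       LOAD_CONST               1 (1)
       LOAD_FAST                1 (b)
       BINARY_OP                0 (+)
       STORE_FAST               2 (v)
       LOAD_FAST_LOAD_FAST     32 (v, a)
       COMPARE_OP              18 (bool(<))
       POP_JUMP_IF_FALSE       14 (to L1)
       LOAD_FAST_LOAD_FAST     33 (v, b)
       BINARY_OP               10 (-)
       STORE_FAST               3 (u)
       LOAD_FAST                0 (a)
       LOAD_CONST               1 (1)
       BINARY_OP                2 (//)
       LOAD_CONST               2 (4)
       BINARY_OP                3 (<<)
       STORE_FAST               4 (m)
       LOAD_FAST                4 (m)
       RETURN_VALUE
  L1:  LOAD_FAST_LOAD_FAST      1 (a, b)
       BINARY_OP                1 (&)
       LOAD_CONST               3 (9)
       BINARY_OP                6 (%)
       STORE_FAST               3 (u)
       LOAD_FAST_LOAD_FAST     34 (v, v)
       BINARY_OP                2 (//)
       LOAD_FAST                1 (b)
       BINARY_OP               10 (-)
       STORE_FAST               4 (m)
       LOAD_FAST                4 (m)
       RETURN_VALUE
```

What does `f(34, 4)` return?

544

LOAD_CONST → push 1. Stack: [1]
LOAD_FAST b → push 4. Stack: [1, 4]
BINARY_OP + → 1 + 4 = 5. Stack: [5]
STORE_FAST v → v=5. Stack: []
LOAD_FAST_LOAD_FAST v,a → push 5,34. Stack: [5, 34]
COMPARE_OP bool(<) → 5 vs 34 = True. Stack: [True]
POP_JUMP_IF_FALSE → pop True; no jump. Stack: []
LOAD_FAST_LOAD_FAST v,b → push 5,4. Stack: [5, 4]
BINARY_OP - → 5 - 4 = 1. Stack: [1]
STORE_FAST u → u=1. Stack: []
LOAD_FAST a → push 34. Stack: [34]
LOAD_CONST → push 1. Stack: [34, 1]
BINARY_OP // → 34 // 1 = 34. Stack: [34]
LOAD_CONST → push 4. Stack: [34, 4]
BINARY_OP << → 34 << 4 = 544. Stack: [544]
STORE_FAST m → m=544. Stack: []
LOAD_FAST m → push 544. Stack: [544]
RETURN_VALUE → return 544.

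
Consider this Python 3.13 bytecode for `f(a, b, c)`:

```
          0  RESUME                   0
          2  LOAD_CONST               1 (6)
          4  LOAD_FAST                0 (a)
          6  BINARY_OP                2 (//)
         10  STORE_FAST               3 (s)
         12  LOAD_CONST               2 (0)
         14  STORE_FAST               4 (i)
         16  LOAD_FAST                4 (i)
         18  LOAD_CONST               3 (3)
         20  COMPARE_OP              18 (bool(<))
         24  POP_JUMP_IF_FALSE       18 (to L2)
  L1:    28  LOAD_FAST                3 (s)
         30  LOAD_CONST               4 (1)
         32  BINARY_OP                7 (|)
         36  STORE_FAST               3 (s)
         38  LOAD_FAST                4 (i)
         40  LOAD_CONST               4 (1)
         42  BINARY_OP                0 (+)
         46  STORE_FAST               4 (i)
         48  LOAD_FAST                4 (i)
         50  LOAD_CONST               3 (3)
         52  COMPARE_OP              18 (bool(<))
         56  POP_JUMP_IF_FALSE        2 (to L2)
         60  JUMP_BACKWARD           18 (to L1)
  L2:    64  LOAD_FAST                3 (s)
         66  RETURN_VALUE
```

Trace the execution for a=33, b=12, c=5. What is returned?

1

LOAD_CONST → push 6. Stack: [6]
LOAD_FAST a → push 33. Stack: [6, 33]
BINARY_OP // → 6 // 33 = 0. Stack: [0]
STORE_FAST s → s=0. Stack: []
LOAD_CONST → push 0. Stack: [0]
STORE_FAST i → i=0. Stack: []
LOAD_FAST i → push 0. Stack: [0]
LOAD_CONST → push 3. Stack: [0, 3]
COMPARE_OP bool(<) → 0 vs 3 = True. Stack: [True]
POP_JUMP_IF_FALSE → pop True; no jump. Stack: []
LOAD_FAST s → push 0. Stack: [0]
LOAD_CONST → push 1. Stack: [0, 1]
BINARY_OP | → 0 | 1 = 1. Stack: [1]
STORE_FAST s → s=1. Stack: []
LOAD_FAST i → push 0. Stack: [0]
LOAD_CONST → push 1. Stack: [0, 1]
BINARY_OP + → 0 + 1 = 1. Stack: [1]
STORE_FAST i → i=1. Stack: []
LOAD_FAST i → push 1. Stack: [1]
LOAD_CONST → push 3. Stack: [1, 3]
COMPARE_OP bool(<) → 1 vs 3 = True. Stack: [True]
POP_JUMP_IF_FALSE → pop True; no jump. Stack: []
LOAD_FAST s → push 1. Stack: [1]
LOAD_CONST → push 1. Stack: [1, 1]
BINARY_OP | → 1 | 1 = 1. Stack: [1]
STORE_FAST s → s=1. Stack: []
LOAD_FAST i → push 1. Stack: [1]
LOAD_CONST → push 1. Stack: [1, 1]
BINARY_OP + → 1 + 1 = 2. Stack: [2]
STORE_FAST i → i=2. Stack: []
LOAD_FAST i → push 2. Stack: [2]
LOAD_CONST → push 3. Stack: [2, 3]
COMPARE_OP bool(<) → 2 vs 3 = True. Stack: [True]
POP_JUMP_IF_FALSE → pop True; no jump. Stack: []
LOAD_FAST s → push 1. Stack: [1]
LOAD_CONST → push 1. Stack: [1, 1]
BINARY_OP | → 1 | 1 = 1. Stack: [1]
STORE_FAST s → s=1. Stack: []
LOAD_FAST i → push 2. Stack: [2]
LOAD_CONST → push 1. Stack: [2, 1]
BINARY_OP + → 2 + 1 = 3. Stack: [3]
STORE_FAST i → i=3. Stack: []
LOAD_FAST i → push 3. Stack: [3]
LOAD_CONST → push 3. Stack: [3, 3]
COMPARE_OP bool(<) → 3 vs 3 = False. Stack: [False]
POP_JUMP_IF_FALSE → pop False; jump. Stack: []
LOAD_FAST s → push 1. Stack: [1]
RETURN_VALUE → return 1.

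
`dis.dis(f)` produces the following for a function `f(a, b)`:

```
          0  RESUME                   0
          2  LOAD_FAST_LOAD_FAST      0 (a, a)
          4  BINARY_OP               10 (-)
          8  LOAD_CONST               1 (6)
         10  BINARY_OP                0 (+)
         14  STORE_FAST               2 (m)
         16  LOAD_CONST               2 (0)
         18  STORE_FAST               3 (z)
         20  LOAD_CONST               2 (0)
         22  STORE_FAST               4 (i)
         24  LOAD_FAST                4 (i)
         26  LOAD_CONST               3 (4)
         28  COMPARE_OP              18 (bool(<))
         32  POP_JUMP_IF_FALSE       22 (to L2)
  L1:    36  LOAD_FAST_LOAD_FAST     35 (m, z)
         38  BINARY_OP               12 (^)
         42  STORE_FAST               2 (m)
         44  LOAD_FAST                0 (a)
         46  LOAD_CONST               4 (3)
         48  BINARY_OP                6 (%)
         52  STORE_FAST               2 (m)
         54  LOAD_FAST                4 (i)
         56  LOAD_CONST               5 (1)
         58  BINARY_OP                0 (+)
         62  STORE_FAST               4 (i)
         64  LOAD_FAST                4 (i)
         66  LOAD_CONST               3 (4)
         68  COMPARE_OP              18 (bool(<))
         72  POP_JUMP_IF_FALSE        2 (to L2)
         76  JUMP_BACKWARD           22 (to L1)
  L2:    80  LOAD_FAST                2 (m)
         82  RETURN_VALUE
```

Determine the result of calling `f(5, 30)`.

LOAD_FAST_LOAD_FAST a,a → push 5,5
BINARY_OP - → 5 - 5 = 0
LOAD_CONST → push 6
BINARY_OP + → 0 + 6 = 6
STORE_FAST m → m=6
LOAD_CONST → push 0
STORE_FAST z → z=0
LOAD_CONST → push 0
STORE_FAST i → i=0
LOAD_FAST i → push 0
LOAD_CONST → push 4
COMPARE_OP bool(<) → 0 vs 4 = True
POP_JUMP_IF_FALSE → pop True; no jump
LOAD_FAST_LOAD_FAST m,z → push 6,0
BINARY_OP ^ → 6 ^ 0 = 6
STORE_FAST m → m=6
LOAD_FAST a → push 5
LOAD_CONST → push 3
BINARY_OP % → 5 % 3 = 2
STORE_FAST m → m=2
LOAD_FAST i → push 0
LOAD_CONST → push 1
BINARY_OP + → 0 + 1 = 1
STORE_FAST i → i=1
LOAD_FAST i → push 1
LOAD_CONST → push 4
COMPARE_OP bool(<) → 1 vs 4 = True
POP_JUMP_IF_FALSE → pop True; no jump
LOAD_FAST_LOAD_FAST m,z → push 2,0
BINARY_OP ^ → 2 ^ 0 = 2
STORE_FAST m → m=2
LOAD_FAST a → push 5
LOAD_CONST → push 3
BINARY_OP % → 5 % 3 = 2
STORE_FAST m → m=2
LOAD_FAST i → push 1
LOAD_CONST → push 1
BINARY_OP + → 1 + 1 = 2
STORE_FAST i → i=2
LOAD_FAST i → push 2
LOAD_CONST → push 4
COMPARE_OP bool(<) → 2 vs 4 = True
POP_JUMP_IF_FALSE → pop True; no jump
LOAD_FAST_LOAD_FAST m,z → push 2,0
BINARY_OP ^ → 2 ^ 0 = 2
STORE_FAST m → m=2
LOAD_FAST a → push 5
LOAD_CONST → push 3
BINARY_OP % → 5 % 3 = 2
STORE_FAST m → m=2
LOAD_FAST i → push 2
LOAD_CONST → push 1
BINARY_OP + → 2 + 1 = 3
STORE_FAST i → i=3
LOAD_FAST i → push 3
LOAD_CONST → push 4
COMPARE_OP bool(<) → 3 vs 4 = True
POP_JUMP_IF_FALSE → pop True; no jump
LOAD_FAST_LOAD_FAST m,z → push 2,0
BINARY_OP ^ → 2 ^ 0 = 2
STORE_FAST m → m=2
LOAD_FAST a → push 5
LOAD_CONST → push 3
BINARY_OP % → 5 % 3 = 2
STORE_FAST m → m=2
LOAD_FAST i → push 3
LOAD_CONST → push 1
BINARY_OP + → 3 + 1 = 4
STORE_FAST i → i=4
LOAD_FAST i → push 4
LOAD_CONST → push 4
COMPARE_OP bool(<) → 4 vs 4 = False
POP_JUMP_IF_FALSE → pop False; jump
LOAD_FAST m → push 2
RETURN_VALUE → return 2.

2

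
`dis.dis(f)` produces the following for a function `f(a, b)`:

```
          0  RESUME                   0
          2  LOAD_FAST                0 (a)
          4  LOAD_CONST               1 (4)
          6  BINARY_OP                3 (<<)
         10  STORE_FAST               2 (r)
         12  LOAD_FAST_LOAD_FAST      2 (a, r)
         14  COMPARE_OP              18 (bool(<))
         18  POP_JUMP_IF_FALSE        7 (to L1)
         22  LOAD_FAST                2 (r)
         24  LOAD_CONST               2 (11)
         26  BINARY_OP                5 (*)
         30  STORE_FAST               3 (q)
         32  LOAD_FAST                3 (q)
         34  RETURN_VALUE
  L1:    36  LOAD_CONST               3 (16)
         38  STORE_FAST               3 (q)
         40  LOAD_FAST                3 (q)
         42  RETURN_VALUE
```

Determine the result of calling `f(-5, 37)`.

LOAD_FAST a → push -5. Stack: [-5]
LOAD_CONST → push 4. Stack: [-5, 4]
BINARY_OP << → -5 << 4 = -80. Stack: [-80]
STORE_FAST r → r=-80. Stack: []
LOAD_FAST_LOAD_FAST a,r → push -5,-80. Stack: [-5, -80]
COMPARE_OP bool(<) → -5 vs -80 = False. Stack: [False]
POP_JUMP_IF_FALSE → pop False; jump. Stack: []
LOAD_CONST → push 16. Stack: [16]
STORE_FAST q → q=16. Stack: []
LOAD_FAST q → push 16. Stack: [16]
RETURN_VALUE → return 16.

16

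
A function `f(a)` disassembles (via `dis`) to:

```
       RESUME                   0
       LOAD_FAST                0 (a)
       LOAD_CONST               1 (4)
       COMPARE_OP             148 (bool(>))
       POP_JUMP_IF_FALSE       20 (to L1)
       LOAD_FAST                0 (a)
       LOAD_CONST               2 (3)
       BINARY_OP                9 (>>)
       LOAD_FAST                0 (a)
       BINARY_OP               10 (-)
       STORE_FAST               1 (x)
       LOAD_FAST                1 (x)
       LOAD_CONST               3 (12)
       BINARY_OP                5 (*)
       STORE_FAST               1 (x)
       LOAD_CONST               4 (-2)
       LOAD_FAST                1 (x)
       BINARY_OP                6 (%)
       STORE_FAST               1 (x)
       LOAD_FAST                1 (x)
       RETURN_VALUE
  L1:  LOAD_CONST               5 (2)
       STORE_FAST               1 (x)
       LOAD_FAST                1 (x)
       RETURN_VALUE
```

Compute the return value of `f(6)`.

LOAD_FAST a → push 6. Stack: [6]
LOAD_CONST → push 4. Stack: [6, 4]
COMPARE_OP bool(>) → 6 vs 4 = True. Stack: [True]
POP_JUMP_IF_FALSE → pop True; no jump. Stack: []
LOAD_FAST a → push 6. Stack: [6]
LOAD_CONST → push 3. Stack: [6, 3]
BINARY_OP >> → 6 >> 3 = 0. Stack: [0]
LOAD_FAST a → push 6. Stack: [0, 6]
BINARY_OP - → 0 - 6 = -6. Stack: [-6]
STORE_FAST x → x=-6. Stack: []
LOAD_FAST x → push -6. Stack: [-6]
LOAD_CONST → push 12. Stack: [-6, 12]
BINARY_OP * → -6 * 12 = -72. Stack: [-72]
STORE_FAST x → x=-72. Stack: []
LOAD_CONST → push -2. Stack: [-2]
LOAD_FAST x → push -72. Stack: [-2, -72]
BINARY_OP % → -2 % -72 = -2. Stack: [-2]
STORE_FAST x → x=-2. Stack: []
LOAD_FAST x → push -2. Stack: [-2]
RETURN_VALUE → return -2.

-2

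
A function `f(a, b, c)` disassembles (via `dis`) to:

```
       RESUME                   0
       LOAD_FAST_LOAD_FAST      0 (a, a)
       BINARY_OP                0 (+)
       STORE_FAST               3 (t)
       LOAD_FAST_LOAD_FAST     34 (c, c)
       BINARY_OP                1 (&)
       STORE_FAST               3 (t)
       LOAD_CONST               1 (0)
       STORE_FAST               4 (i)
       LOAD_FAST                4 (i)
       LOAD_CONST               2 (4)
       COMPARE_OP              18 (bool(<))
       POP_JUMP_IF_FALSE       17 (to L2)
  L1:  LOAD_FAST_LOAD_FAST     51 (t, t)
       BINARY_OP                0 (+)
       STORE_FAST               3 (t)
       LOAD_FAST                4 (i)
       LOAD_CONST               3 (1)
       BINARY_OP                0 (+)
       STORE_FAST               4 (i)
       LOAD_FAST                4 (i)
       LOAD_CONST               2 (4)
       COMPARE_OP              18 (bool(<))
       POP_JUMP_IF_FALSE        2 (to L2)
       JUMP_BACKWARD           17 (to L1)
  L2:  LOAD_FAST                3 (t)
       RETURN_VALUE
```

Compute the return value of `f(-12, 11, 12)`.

LOAD_FAST_LOAD_FAST a,a → push -12,-12. Stack: [-12, -12]
BINARY_OP + → -12 + -12 = -24. Stack: [-24]
STORE_FAST t → t=-24. Stack: []
LOAD_FAST_LOAD_FAST c,c → push 12,12. Stack: [12, 12]
BINARY_OP & → 12 & 12 = 12. Stack: [12]
STORE_FAST t → t=12. Stack: []
LOAD_CONST → push 0. Stack: [0]
STORE_FAST i → i=0. Stack: []
LOAD_FAST i → push 0. Stack: [0]
LOAD_CONST → push 4. Stack: [0, 4]
COMPARE_OP bool(<) → 0 vs 4 = True. Stack: [True]
POP_JUMP_IF_FALSE → pop True; no jump. Stack: []
LOAD_FAST_LOAD_FAST t,t → push 12,12. Stack: [12, 12]
BINARY_OP + → 12 + 12 = 24. Stack: [24]
STORE_FAST t → t=24. Stack: []
LOAD_FAST i → push 0. Stack: [0]
LOAD_CONST → push 1. Stack: [0, 1]
BINARY_OP + → 0 + 1 = 1. Stack: [1]
STORE_FAST i → i=1. Stack: []
LOAD_FAST i → push 1. Stack: [1]
LOAD_CONST → push 4. Stack: [1, 4]
COMPARE_OP bool(<) → 1 vs 4 = True. Stack: [True]
POP_JUMP_IF_FALSE → pop True; no jump. Stack: []
LOAD_FAST_LOAD_FAST t,t → push 24,24. Stack: [24, 24]
BINARY_OP + → 24 + 24 = 48. Stack: [48]
STORE_FAST t → t=48. Stack: []
LOAD_FAST i → push 1. Stack: [1]
LOAD_CONST → push 1. Stack: [1, 1]
BINARY_OP + → 1 + 1 = 2. Stack: [2]
STORE_FAST i → i=2. Stack: []
LOAD_FAST i → push 2. Stack: [2]
LOAD_CONST → push 4. Stack: [2, 4]
COMPARE_OP bool(<) → 2 vs 4 = True. Stack: [True]
POP_JUMP_IF_FALSE → pop True; no jump. Stack: []
LOAD_FAST_LOAD_FAST t,t → push 48,48. Stack: [48, 48]
BINARY_OP + → 48 + 48 = 96. Stack: [96]
STORE_FAST t → t=96. Stack: []
LOAD_FAST i → push 2. Stack: [2]
LOAD_CONST → push 1. Stack: [2, 1]
BINARY_OP + → 2 + 1 = 3. Stack: [3]
STORE_FAST i → i=3. Stack: []
LOAD_FAST i → push 3. Stack: [3]
LOAD_CONST → push 4. Stack: [3, 4]
COMPARE_OP bool(<) → 3 vs 4 = True. Stack: [True]
POP_JUMP_IF_FALSE → pop True; no jump. Stack: []
LOAD_FAST_LOAD_FAST t,t → push 96,96. Stack: [96, 96]
BINARY_OP + → 96 + 96 = 192. Stack: [192]
STORE_FAST t → t=192. Stack: []
LOAD_FAST i → push 3. Stack: [3]
LOAD_CONST → push 1. Stack: [3, 1]
BINARY_OP + → 3 + 1 = 4. Stack: [4]
STORE_FAST i → i=4. Stack: []
LOAD_FAST i → push 4. Stack: [4]
LOAD_CONST → push 4. Stack: [4, 4]
COMPARE_OP bool(<) → 4 vs 4 = False. Stack: [False]
POP_JUMP_IF_FALSE → pop False; jump. Stack: []
LOAD_FAST t → push 192. Stack: [192]
RETURN_VALUE → return 192.

192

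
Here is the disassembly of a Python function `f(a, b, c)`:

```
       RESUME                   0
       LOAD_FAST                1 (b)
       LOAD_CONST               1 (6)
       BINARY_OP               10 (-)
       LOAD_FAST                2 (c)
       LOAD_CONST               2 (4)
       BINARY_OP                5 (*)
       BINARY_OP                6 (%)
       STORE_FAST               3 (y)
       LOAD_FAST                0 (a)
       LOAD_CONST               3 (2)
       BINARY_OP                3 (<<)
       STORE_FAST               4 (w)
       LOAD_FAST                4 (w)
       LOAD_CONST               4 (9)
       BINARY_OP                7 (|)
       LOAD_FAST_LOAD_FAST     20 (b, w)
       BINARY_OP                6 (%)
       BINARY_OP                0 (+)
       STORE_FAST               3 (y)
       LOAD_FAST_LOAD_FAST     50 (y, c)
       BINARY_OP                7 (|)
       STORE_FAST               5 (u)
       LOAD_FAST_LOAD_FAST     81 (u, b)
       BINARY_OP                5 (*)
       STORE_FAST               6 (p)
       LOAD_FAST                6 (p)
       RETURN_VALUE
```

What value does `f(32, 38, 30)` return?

7258

LOAD_FAST b → push 38. Stack: [38]
LOAD_CONST → push 6. Stack: [38, 6]
BINARY_OP - → 38 - 6 = 32. Stack: [32]
LOAD_FAST c → push 30. Stack: [32, 30]
LOAD_CONST → push 4. Stack: [32, 30, 4]
BINARY_OP * → 30 * 4 = 120. Stack: [32, 120]
BINARY_OP % → 32 % 120 = 32. Stack: [32]
STORE_FAST y → y=32. Stack: []
LOAD_FAST a → push 32. Stack: [32]
LOAD_CONST → push 2. Stack: [32, 2]
BINARY_OP << → 32 << 2 = 128. Stack: [128]
STORE_FAST w → w=128. Stack: []
LOAD_FAST w → push 128. Stack: [128]
LOAD_CONST → push 9. Stack: [128, 9]
BINARY_OP | → 128 | 9 = 137. Stack: [137]
LOAD_FAST_LOAD_FAST b,w → push 38,128. Stack: [137, 38, 128]
BINARY_OP % → 38 % 128 = 38. Stack: [137, 38]
BINARY_OP + → 137 + 38 = 175. Stack: [175]
STORE_FAST y → y=175. Stack: []
LOAD_FAST_LOAD_FAST y,c → push 175,30. Stack: [175, 30]
BINARY_OP | → 175 | 30 = 191. Stack: [191]
STORE_FAST u → u=191. Stack: []
LOAD_FAST_LOAD_FAST u,b → push 191,38. Stack: [191, 38]
BINARY_OP * → 191 * 38 = 7258. Stack: [7258]
STORE_FAST p → p=7258. Stack: []
LOAD_FAST p → push 7258. Stack: [7258]
RETURN_VALUE → return 7258.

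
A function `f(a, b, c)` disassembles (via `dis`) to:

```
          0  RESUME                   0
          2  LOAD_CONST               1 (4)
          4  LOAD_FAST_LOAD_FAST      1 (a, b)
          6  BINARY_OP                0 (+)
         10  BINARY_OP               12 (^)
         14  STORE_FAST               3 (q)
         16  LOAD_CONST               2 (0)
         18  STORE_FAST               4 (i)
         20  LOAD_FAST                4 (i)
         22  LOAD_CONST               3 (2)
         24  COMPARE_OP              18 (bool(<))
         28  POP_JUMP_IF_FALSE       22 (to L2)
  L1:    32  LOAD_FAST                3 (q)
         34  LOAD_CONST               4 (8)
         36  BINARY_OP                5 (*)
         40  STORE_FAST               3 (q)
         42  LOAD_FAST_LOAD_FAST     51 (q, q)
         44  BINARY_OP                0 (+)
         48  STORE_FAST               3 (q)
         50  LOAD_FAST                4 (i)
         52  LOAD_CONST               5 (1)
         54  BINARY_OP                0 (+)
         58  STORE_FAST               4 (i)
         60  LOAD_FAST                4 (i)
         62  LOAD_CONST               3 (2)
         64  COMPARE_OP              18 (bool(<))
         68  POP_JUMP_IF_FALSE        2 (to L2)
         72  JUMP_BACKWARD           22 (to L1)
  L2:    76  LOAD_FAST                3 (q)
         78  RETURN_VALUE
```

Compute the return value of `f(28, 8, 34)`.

8192

LOAD_CONST → push 4. Stack: [4]
LOAD_FAST_LOAD_FAST a,b → push 28,8. Stack: [4, 28, 8]
BINARY_OP + → 28 + 8 = 36. Stack: [4, 36]
BINARY_OP ^ → 4 ^ 36 = 32. Stack: [32]
STORE_FAST q → q=32. Stack: []
LOAD_CONST → push 0. Stack: [0]
STORE_FAST i → i=0. Stack: []
LOAD_FAST i → push 0. Stack: [0]
LOAD_CONST → push 2. Stack: [0, 2]
COMPARE_OP bool(<) → 0 vs 2 = True. Stack: [True]
POP_JUMP_IF_FALSE → pop True; no jump. Stack: []
LOAD_FAST q → push 32. Stack: [32]
LOAD_CONST → push 8. Stack: [32, 8]
BINARY_OP * → 32 * 8 = 256. Stack: [256]
STORE_FAST q → q=256. Stack: []
LOAD_FAST_LOAD_FAST q,q → push 256,256. Stack: [256, 256]
BINARY_OP + → 256 + 256 = 512. Stack: [512]
STORE_FAST q → q=512. Stack: []
LOAD_FAST i → push 0. Stack: [0]
LOAD_CONST → push 1. Stack: [0, 1]
BINARY_OP + → 0 + 1 = 1. Stack: [1]
STORE_FAST i → i=1. Stack: []
LOAD_FAST i → push 1. Stack: [1]
LOAD_CONST → push 2. Stack: [1, 2]
COMPARE_OP bool(<) → 1 vs 2 = True. Stack: [True]
POP_JUMP_IF_FALSE → pop True; no jump. Stack: []
LOAD_FAST q → push 512. Stack: [512]
LOAD_CONST → push 8. Stack: [512, 8]
BINARY_OP * → 512 * 8 = 4096. Stack: [4096]
STORE_FAST q → q=4096. Stack: []
LOAD_FAST_LOAD_FAST q,q → push 4096,4096. Stack: [4096, 4096]
BINARY_OP + → 4096 + 4096 = 8192. Stack: [8192]
STORE_FAST q → q=8192. Stack: []
LOAD_FAST i → push 1. Stack: [1]
LOAD_CONST → push 1. Stack: [1, 1]
BINARY_OP + → 1 + 1 = 2. Stack: [2]
STORE_FAST i → i=2. Stack: []
LOAD_FAST i → push 2. Stack: [2]
LOAD_CONST → push 2. Stack: [2, 2]
COMPARE_OP bool(<) → 2 vs 2 = False. Stack: [False]
POP_JUMP_IF_FALSE → pop False; jump. Stack: []
LOAD_FAST q → push 8192. Stack: [8192]
RETURN_VALUE → return 8192.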